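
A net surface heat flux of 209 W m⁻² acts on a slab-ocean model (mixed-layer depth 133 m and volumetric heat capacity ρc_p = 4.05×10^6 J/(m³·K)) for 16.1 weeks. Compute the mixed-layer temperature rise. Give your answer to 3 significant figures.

3.78 K

Areal heat capacity C = ρc_p × D = 4.05×10^6 × 133 = 5.39×10^8 J/(m²·K).
Net heat input Q = F Δt = 209 × (16.1 weeks × 6.048×10^5 s/week) = 2.04×10^9 J/m².
ΔT = Q / C = 2.04×10^9 / 5.39×10^8 = 3.78 K.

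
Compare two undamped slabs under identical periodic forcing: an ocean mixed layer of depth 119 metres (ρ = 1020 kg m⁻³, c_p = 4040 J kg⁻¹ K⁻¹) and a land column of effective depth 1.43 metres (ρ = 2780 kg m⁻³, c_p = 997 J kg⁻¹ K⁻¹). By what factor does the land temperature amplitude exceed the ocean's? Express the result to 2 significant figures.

C_ocean = 1020 × 4040 × 119 = 4.90×10^8 J/(m²·K).
C_land = 2780 × 997 × 1.43 = 3.96×10^6 J/(m²·K).
Undamped amplitude ∝ 1/C, so A_land/A_ocean = C_ocean/C_land = 124.

120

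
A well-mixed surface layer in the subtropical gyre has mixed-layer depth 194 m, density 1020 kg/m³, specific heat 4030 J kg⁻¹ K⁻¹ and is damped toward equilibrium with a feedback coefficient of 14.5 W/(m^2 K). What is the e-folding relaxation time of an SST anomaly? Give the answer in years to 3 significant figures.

1.74 years

Areal heat capacity C = ρ c_p D = 1020 × 4030 × 194 = 7.97×10^8 J/(m^2 K).
Relaxation time τ = C / λ = 7.97×10^8 / 14.5 = 5.50×10^7 s.
In years: 5.50×10^7 s / (3.156×10^7 s/year) = 1.74 years.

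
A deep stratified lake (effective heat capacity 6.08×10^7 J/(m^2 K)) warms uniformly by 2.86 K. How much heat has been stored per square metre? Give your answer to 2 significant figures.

1.7×10^8

Areal heat capacity C = 6.08×10^7 J/(m^2 K) (given).
ΔQ = C ΔT = 6.08×10^7 × 2.86 = 1.74×10^8 J/m².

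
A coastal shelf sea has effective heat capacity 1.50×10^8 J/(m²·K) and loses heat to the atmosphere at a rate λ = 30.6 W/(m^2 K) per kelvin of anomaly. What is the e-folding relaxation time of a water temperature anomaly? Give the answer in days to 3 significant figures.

Areal heat capacity C = 1.50×10^8 J/(m²·K) (given).
Relaxation time τ = C / λ = 1.50×10^8 / 30.6 = 4.90×10^6 s.
In days: 4.90×10^6 s / (86400 s/day) = 56.7 days.

56.7 days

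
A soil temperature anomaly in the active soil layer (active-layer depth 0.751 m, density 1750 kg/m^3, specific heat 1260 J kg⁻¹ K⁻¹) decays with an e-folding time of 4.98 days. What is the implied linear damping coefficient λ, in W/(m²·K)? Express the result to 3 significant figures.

3.85

Areal heat capacity C = ρ c_p D = 1750 × 1260 × 0.751 = 1.66×10^6 J/(m^2 K).
τ = 4.98 days = 4.30×10^5 s.
λ = C / τ = 1.66×10^6 / 4.30×10^5 = 3.85 W/(m²·K).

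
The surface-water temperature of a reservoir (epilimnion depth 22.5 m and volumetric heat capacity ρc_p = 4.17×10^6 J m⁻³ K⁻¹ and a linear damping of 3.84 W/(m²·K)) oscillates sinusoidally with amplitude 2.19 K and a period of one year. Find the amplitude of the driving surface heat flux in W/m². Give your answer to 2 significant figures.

42

Areal heat capacity C = ρc_p × D = 4.17×10^6 × 22.5 = 9.38×10^7 J m⁻² K⁻¹.
ω = 2π / 3.15×10^7 s = 1.99×10^-7 s⁻¹.
√((Cω)² + λ²) = √((18.7)² + 3.84²) = 19.1 W/(m²·K).
F₀ = A × √((Cω)²+λ²) = 2.19 × 19.1 = 41.8 W/m².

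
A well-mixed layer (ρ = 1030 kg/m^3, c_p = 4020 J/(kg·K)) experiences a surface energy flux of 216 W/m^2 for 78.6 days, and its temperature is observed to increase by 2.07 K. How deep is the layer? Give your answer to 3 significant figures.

171 m

Heat input Q = F Δt = 216 × 6.79×10^6 s = 1.47×10^9 J/m².
Required areal heat capacity C = Q / ΔT = 7.09×10^8 J/(m²·K).
Depth D = C / (ρ c_p) = 7.09×10^8 / (1030 × 4020) = 171 m.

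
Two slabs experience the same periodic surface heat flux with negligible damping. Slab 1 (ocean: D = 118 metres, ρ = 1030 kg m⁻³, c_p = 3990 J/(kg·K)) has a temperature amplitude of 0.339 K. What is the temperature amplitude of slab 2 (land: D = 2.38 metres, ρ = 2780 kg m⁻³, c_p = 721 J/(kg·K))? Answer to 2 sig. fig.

C_ocean = 4.85×10^8 J/(m²·K); C_land = 4.77×10^6 J/(m²·K).
A ∝ 1/C ⇒ A_land = A_ocean × C_ocean/C_land = 0.339 × 102 = 34.5 K.

34 K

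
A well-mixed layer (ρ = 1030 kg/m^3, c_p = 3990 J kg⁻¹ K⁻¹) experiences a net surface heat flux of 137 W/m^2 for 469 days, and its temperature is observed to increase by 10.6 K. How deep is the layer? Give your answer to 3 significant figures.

Heat input Q = F Δt = 137 × 4.05×10^7 s = 5.55×10^9 J/m².
Required areal heat capacity C = Q / ΔT = 5.24×10^8 J/(m²·K).
Depth D = C / (ρ c_p) = 5.24×10^8 / (1030 × 3990) = 127 m.

127 m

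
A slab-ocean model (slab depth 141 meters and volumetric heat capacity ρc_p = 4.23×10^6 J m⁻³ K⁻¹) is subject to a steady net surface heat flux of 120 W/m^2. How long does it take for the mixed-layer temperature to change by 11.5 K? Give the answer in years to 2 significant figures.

Areal heat capacity C = ρc_p × D = 4.23×10^6 × 141 = 5.96×10^8 J/(m²·K).
Time required: Δt = C ΔT / F = 5.96×10^8 × 11.5 / 120 = 5.72×10^7 s.
In years: 5.72×10^7 s / (3.156×10^7 s/year) = 1.81 years.

1.8 years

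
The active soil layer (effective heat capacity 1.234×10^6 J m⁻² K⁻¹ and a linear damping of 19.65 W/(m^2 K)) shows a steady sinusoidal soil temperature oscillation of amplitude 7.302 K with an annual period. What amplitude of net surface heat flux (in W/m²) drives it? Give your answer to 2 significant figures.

Areal heat capacity C = 1.234×10^6 J m⁻² K⁻¹ (given).
ω = 2π / 3.15×10^7 s = 1.99×10^-7 s⁻¹.
√((Cω)² + λ²) = √((0.246)² + 19.65²) = 19.7 W/(m²·K).
F₀ = A × √((Cω)²+λ²) = 7.302 × 19.7 = 143 W/m².

140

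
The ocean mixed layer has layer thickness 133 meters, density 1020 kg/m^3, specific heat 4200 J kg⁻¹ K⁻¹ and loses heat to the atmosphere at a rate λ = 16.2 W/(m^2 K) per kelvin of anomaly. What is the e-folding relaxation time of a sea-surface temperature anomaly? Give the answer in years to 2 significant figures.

Areal heat capacity C = ρ c_p D = 1020 × 4200 × 133 = 5.70×10^8 J/(m²·K).
Relaxation time τ = C / λ = 5.70×10^8 / 16.2 = 3.52×10^7 s.
In years: 3.52×10^7 s / (3.156×10^7 s/year) = 1.11 years.

1.1 years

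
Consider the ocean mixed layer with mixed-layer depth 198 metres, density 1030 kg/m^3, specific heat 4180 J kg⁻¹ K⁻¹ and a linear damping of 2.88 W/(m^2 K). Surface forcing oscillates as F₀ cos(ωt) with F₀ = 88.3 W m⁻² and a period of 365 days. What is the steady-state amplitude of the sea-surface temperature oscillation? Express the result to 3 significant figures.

Areal heat capacity C = ρ c_p D = 1030 × 4180 × 198 = 8.52×10^8 J/(m²·K).
Angular frequency ω = 2π / T = 2π / 3.15×10^7 s = 1.99×10^-7 s⁻¹.
√((Cω)² + λ²) = √((170)² + 2.88²) = 170 W/(m²·K).
Amplitude A = F₀ / √((Cω)²+λ²) = 88.3 / 170 = 0.520 K.

0.520 K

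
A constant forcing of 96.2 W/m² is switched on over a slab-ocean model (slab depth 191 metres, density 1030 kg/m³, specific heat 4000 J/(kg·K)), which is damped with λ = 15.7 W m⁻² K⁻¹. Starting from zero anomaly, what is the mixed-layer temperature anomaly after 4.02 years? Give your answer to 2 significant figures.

5.6 K

Areal heat capacity C = ρ c_p D = 1030 × 4000 × 191 = 7.87×10^8 J/(m^2 K).
τ = C / λ = 7.87×10^8 / 15.7 = 5.01×10^7 s.
Equilibrium anomaly ΔT_eq = F / λ = 96.2 / 15.7 = 6.13 K.
t = 4.02 years = 1.27×10^8 s, so t/τ = 2.53.
ΔT(t) = ΔT_eq (1 − e^(−t/τ)) = 6.13 × (1 − e^−2.53) = 5.64 K.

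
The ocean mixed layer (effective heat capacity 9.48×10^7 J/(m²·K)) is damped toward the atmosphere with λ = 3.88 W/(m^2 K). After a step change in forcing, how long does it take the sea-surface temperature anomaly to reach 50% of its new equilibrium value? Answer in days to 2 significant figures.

Areal heat capacity C = 9.48×10^7 J/(m²·K) (given).
τ = C / λ = 9.48×10^7 / 3.88 = 2.44×10^7 s.
Fraction reached: 1 − e^(−t/τ) = 0.50 ⇒ t = −τ ln(1 − 0.50) = τ × 0.693.
t = 1.69×10^7 s = 196 days.

200 days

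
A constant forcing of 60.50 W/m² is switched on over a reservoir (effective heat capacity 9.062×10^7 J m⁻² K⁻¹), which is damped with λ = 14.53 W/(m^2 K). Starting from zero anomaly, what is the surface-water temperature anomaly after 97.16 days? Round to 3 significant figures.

3.08 K

Areal heat capacity C = 9.062×10^7 J m⁻² K⁻¹ (given).
τ = C / λ = 9.06×10^7 / 14.53 = 6.24×10^6 s.
Equilibrium anomaly ΔT_eq = F / λ = 60.50 / 14.53 = 4.16 K.
t = 97.16 days = 8.39×10^6 s, so t/τ = 1.35.
ΔT(t) = ΔT_eq (1 − e^(−t/τ)) = 4.16 × (1 − e^−1.35) = 3.08 K.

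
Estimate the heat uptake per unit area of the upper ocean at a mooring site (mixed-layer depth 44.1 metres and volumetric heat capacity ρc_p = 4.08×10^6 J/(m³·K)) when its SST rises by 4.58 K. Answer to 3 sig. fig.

Areal heat capacity C = ρc_p × D = 4.08×10^6 × 44.1 = 1.80×10^8 J/(m²·K).
ΔQ = C ΔT = 1.80×10^8 × 4.58 = 8.24×10^8 J/m².

8.24×10^8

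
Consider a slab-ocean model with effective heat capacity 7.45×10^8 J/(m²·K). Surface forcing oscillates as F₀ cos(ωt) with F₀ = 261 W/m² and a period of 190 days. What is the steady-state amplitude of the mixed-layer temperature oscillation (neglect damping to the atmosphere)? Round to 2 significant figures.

0.92 K

Areal heat capacity C = 7.45×10^8 J/(m²·K) (given).
Angular frequency ω = 2π / T = 2π / 1.64×10^7 s = 3.83×10^-7 s⁻¹.
Cω = 7.45×10^8 × 3.83×10^-7 = 285 W/(m²·K).
Amplitude A = F₀ / (Cω) = 261 / 285 = 0.915 K.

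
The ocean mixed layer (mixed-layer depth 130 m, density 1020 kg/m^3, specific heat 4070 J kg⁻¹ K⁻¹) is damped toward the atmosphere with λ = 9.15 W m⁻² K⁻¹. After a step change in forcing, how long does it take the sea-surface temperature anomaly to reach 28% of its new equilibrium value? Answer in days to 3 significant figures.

224 days

Areal heat capacity C = ρ c_p D = 1020 × 4070 × 130 = 5.40×10^8 J/(m²·K).
τ = C / λ = 5.40×10^8 / 9.15 = 5.90×10^7 s.
Fraction reached: 1 − e^(−t/τ) = 0.28 ⇒ t = −τ ln(1 − 0.28) = τ × 0.329.
t = 1.94×10^7 s = 224 days.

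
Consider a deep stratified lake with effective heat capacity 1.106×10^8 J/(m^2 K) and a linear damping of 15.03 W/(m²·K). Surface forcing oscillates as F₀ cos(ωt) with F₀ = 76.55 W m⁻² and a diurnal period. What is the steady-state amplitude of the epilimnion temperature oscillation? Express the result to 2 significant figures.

0.0095 K

Areal heat capacity C = 1.106×10^8 J/(m^2 K) (given).
Angular frequency ω = 2π / T = 2π / 86400 s = 7.27×10^-5 s⁻¹.
√((Cω)² + λ²) = √((8040)² + 15.03²) = 8040 W/(m²·K).
Amplitude A = F₀ / √((Cω)²+λ²) = 76.55 / 8040 = 0.00952 K.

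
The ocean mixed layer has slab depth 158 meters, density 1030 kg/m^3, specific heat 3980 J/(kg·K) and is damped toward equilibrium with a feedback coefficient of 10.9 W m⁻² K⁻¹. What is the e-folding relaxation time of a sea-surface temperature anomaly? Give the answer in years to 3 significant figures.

1.88 years

Areal heat capacity C = ρ c_p D = 1030 × 3980 × 158 = 6.48×10^8 J/(m²·K).
Relaxation time τ = C / λ = 6.48×10^8 / 10.9 = 5.94×10^7 s.
In years: 5.94×10^7 s / (3.156×10^7 s/year) = 1.88 years.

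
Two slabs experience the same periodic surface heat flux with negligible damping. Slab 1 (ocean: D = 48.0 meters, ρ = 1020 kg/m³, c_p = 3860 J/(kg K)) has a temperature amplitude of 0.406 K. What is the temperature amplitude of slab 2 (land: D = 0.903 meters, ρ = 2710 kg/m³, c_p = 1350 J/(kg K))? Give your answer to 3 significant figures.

23.2 K

C_ocean = 1.89×10^8 J/(m²·K); C_land = 3.30×10^6 J/(m²·K).
A ∝ 1/C ⇒ A_land = A_ocean × C_ocean/C_land = 0.406 × 57.2 = 23.2 K.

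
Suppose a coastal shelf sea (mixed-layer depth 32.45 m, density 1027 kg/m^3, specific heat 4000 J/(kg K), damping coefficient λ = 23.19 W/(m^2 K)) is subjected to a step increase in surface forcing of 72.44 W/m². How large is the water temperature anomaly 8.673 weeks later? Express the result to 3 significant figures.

1.87 K

Areal heat capacity C = ρ c_p D = 1027 × 4000 × 32.45 = 1.33×10^8 J/(m^2 K).
τ = C / λ = 1.33×10^8 / 23.19 = 5.75×10^6 s.
Equilibrium anomaly ΔT_eq = F / λ = 72.44 / 23.19 = 3.12 K.
t = 8.673 weeks = 5.25×10^6 s, so t/τ = 0.913.
ΔT(t) = ΔT_eq (1 − e^(−t/τ)) = 3.12 × (1 − e^−0.913) = 1.87 K.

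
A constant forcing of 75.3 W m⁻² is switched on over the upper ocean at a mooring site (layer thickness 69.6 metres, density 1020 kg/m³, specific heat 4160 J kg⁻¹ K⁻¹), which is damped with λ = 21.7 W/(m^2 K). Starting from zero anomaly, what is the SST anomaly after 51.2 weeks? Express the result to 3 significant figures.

Areal heat capacity C = ρ c_p D = 1020 × 4160 × 69.6 = 2.95×10^8 J m⁻² K⁻¹.
τ = C / λ = 2.95×10^8 / 21.7 = 1.36×10^7 s.
Equilibrium anomaly ΔT_eq = F / λ = 75.3 / 21.7 = 3.47 K.
t = 51.2 weeks = 3.10×10^7 s, so t/τ = 2.28.
ΔT(t) = ΔT_eq (1 − e^(−t/τ)) = 3.47 × (1 − e^−2.28) = 3.11 K.

3.11 K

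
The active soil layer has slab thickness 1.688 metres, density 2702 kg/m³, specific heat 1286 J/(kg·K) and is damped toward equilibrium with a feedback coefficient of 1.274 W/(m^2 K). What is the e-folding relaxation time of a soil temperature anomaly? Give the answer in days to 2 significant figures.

Areal heat capacity C = ρ c_p D = 2702 × 1286 × 1.688 = 5.87×10^6 J/(m²·K).
Relaxation time τ = C / λ = 5.87×10^6 / 1.274 = 4.60×10^6 s.
In days: 4.60×10^6 s / (86400 s/day) = 53.3 days.

53 days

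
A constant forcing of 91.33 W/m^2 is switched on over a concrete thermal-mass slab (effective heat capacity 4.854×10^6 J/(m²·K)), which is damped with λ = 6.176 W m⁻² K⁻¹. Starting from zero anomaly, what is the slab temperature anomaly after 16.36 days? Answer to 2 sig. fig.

Areal heat capacity C = 4.854×10^6 J/(m²·K) (given).
τ = C / λ = 4.85×10^6 / 6.176 = 7.86×10^5 s.
Equilibrium anomaly ΔT_eq = F / λ = 91.33 / 6.176 = 14.8 K.
t = 16.36 days = 1.41×10^6 s, so t/τ = 1.80.
ΔT(t) = ΔT_eq (1 − e^(−t/τ)) = 14.8 × (1 − e^−1.80) = 12.3 K.

12 K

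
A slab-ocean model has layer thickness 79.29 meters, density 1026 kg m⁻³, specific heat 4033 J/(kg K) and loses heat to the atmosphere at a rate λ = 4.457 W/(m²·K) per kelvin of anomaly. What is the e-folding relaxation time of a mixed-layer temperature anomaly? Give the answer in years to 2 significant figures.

Areal heat capacity C = ρ c_p D = 1026 × 4033 × 79.29 = 3.28×10^8 J/(m²·K).
Relaxation time τ = C / λ = 3.28×10^8 / 4.457 = 7.36×10^7 s.
In years: 7.36×10^7 s / (3.156×10^7 s/year) = 2.33 years.

2.3 years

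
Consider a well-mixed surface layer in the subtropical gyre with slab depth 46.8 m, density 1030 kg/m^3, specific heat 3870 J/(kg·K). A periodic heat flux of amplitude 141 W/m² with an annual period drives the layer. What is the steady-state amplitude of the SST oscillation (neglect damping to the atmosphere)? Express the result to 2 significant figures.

3.8 K

Areal heat capacity C = ρ c_p D = 1030 × 3870 × 46.8 = 1.87×10^8 J m⁻² K⁻¹.
Angular frequency ω = 2π / T = 2π / 3.15×10^7 s = 1.99×10^-7 s⁻¹.
Cω = 1.87×10^8 × 1.99×10^-7 = 37.2 W/(m²·K).
Amplitude A = F₀ / (Cω) = 141 / 37.2 = 3.79 K.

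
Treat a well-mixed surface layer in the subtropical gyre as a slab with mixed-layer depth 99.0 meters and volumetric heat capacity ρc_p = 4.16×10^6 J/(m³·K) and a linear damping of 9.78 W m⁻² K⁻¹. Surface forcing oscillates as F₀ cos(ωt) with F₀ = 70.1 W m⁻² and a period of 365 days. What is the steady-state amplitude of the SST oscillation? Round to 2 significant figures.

0.85 K

Areal heat capacity C = ρc_p × D = 4.16×10^6 × 99.0 = 4.12×10^8 J/(m²·K).
Angular frequency ω = 2π / T = 2π / 3.15×10^7 s = 1.99×10^-7 s⁻¹.
√((Cω)² + λ²) = √((82.1)² + 9.78²) = 82.6 W/(m²·K).
Amplitude A = F₀ / √((Cω)²+λ²) = 70.1 / 82.6 = 0.848 K.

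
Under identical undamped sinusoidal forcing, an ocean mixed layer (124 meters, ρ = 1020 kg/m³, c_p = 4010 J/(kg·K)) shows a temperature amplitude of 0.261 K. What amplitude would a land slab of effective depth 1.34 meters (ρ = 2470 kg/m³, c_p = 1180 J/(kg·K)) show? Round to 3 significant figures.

33.9 K

C_ocean = 5.07×10^8 J/(m²·K); C_land = 3.91×10^6 J/(m²·K).
A ∝ 1/C ⇒ A_land = A_ocean × C_ocean/C_land = 0.261 × 130 = 33.9 K.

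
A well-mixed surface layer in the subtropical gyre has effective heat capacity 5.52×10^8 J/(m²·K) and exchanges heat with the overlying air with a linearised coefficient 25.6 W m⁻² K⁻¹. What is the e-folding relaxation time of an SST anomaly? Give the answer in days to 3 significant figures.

Areal heat capacity C = 5.52×10^8 J/(m²·K) (given).
Relaxation time τ = C / λ = 5.52×10^8 / 25.6 = 2.16×10^7 s.
In days: 2.16×10^7 s / (86400 s/day) = 250 days.

250 days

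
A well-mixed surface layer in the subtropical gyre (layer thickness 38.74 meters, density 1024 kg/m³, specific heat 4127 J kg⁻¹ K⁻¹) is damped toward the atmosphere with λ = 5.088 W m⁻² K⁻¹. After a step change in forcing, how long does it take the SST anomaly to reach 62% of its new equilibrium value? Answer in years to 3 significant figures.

Areal heat capacity C = ρ c_p D = 1024 × 4127 × 38.74 = 1.64×10^8 J/(m²·K).
τ = C / λ = 1.64×10^8 / 5.088 = 3.22×10^7 s.
Fraction reached: 1 − e^(−t/τ) = 0.62 ⇒ t = −τ ln(1 − 0.62) = τ × 0.968.
t = 3.11×10^7 s = 0.987 years.

0.987 years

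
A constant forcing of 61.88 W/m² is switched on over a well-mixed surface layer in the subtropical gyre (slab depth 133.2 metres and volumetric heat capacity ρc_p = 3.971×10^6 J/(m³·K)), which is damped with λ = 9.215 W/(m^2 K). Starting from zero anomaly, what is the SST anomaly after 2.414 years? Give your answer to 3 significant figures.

4.93 K

Areal heat capacity C = ρc_p × D = 3.971×10^6 × 133.2 = 5.29×10^8 J m⁻² K⁻¹.
τ = C / λ = 5.29×10^8 / 9.215 = 5.74×10^7 s.
Equilibrium anomaly ΔT_eq = F / λ = 61.88 / 9.215 = 6.72 K.
t = 2.414 years = 7.62×10^7 s, so t/τ = 1.33.
ΔT(t) = ΔT_eq (1 − e^(−t/τ)) = 6.72 × (1 − e^−1.33) = 4.93 K.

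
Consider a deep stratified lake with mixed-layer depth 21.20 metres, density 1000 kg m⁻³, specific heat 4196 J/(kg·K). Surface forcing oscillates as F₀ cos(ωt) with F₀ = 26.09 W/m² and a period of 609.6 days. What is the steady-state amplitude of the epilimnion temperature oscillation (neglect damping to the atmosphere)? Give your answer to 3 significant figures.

2.46 K

Areal heat capacity C = ρ c_p D = 1000 × 4196 × 21.20 = 8.90×10^7 J/(m²·K).
Angular frequency ω = 2π / T = 2π / 5.27×10^7 s = 1.19×10^-7 s⁻¹.
Cω = 8.90×10^7 × 1.19×10^-7 = 10.6 W/(m²·K).
Amplitude A = F₀ / (Cω) = 26.09 / 10.6 = 2.46 K.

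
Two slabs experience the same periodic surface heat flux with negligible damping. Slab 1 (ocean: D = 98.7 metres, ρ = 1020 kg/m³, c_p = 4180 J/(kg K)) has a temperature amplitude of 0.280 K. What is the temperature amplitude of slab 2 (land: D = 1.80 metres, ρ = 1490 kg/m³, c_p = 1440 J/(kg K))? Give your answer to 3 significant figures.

C_ocean = 4.21×10^8 J/(m²·K); C_land = 3.86×10^6 J/(m²·K).
A ∝ 1/C ⇒ A_land = A_ocean × C_ocean/C_land = 0.280 × 109 = 30.5 K.

30.5 K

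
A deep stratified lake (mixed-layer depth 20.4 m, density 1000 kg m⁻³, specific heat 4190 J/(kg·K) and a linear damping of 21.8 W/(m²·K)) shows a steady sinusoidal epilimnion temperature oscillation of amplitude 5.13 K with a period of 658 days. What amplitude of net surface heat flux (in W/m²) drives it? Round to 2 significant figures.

120

Areal heat capacity C = ρ c_p D = 1000 × 4190 × 20.4 = 8.55×10^7 J/(m^2 K).
ω = 2π / 5.69×10^7 s = 1.11×10^-7 s⁻¹.
√((Cω)² + λ²) = √((9.45)² + 21.8²) = 23.8 W/(m²·K).
F₀ = A × √((Cω)²+λ²) = 5.13 × 23.8 = 122 W/m².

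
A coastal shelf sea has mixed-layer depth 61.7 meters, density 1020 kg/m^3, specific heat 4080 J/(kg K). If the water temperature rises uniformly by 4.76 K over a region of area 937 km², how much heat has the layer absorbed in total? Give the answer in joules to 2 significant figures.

Areal heat capacity C = ρ c_p D = 1020 × 4080 × 61.7 = 2.57×10^8 J/(m^2 K).
Heat per unit area: q = C ΔT = 2.57×10^8 × 4.76 = 1.22×10^9 J/m².
Total heat: Q = q × A = 1.22×10^9 × (937 × 10⁶ m²) = 1.15×10^18 J.

1.1×10^18 J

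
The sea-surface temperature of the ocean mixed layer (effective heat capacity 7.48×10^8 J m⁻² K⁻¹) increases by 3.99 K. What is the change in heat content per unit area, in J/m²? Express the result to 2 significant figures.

3.0×10^9

Areal heat capacity C = 7.48×10^8 J m⁻² K⁻¹ (given).
ΔQ = C ΔT = 7.48×10^8 × 3.99 = 2.98×10^9 J/m².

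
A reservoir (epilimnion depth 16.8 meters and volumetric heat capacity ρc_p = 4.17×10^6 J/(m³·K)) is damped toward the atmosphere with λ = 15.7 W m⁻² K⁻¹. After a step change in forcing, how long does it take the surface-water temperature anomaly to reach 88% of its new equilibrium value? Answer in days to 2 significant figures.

110 days

Areal heat capacity C = ρc_p × D = 4.17×10^6 × 16.8 = 7.01×10^7 J/(m²·K).
τ = C / λ = 7.01×10^7 / 15.7 = 4.46×10^6 s.
Fraction reached: 1 − e^(−t/τ) = 0.88 ⇒ t = −τ ln(1 − 0.88) = τ × 2.12.
t = 9.46×10^6 s = 110 days.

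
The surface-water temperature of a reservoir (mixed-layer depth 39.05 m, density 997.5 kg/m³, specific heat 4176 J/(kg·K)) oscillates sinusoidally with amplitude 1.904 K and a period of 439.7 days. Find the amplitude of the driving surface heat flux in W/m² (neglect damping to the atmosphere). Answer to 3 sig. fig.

51.2

Areal heat capacity C = ρ c_p D = 997.5 × 4176 × 39.05 = 1.63×10^8 J m⁻² K⁻¹.
ω = 2π / 3.80×10^7 s = 1.65×10^-7 s⁻¹.
Cω = 1.63×10^8 × 1.65×10^-7 = 26.9 W/(m²·K).
F₀ = A × Cω = 1.904 × 26.9 = 51.2 W/m².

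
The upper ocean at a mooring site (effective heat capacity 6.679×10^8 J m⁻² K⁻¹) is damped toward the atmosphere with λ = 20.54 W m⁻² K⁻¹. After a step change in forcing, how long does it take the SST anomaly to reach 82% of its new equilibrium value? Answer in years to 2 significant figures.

Areal heat capacity C = 6.679×10^8 J m⁻² K⁻¹ (given).
τ = C / λ = 6.68×10^8 / 20.54 = 3.25×10^7 s.
Fraction reached: 1 − e^(−t/τ) = 0.82 ⇒ t = −τ ln(1 − 0.82) = τ × 1.71.
t = 5.58×10^7 s = 1.77 years.

1.8 years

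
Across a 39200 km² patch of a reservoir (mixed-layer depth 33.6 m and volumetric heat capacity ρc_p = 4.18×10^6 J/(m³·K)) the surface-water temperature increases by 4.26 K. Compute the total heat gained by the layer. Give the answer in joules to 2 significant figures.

2.3×10^19 J

Areal heat capacity C = ρc_p × D = 4.18×10^6 × 33.6 = 1.40×10^8 J m⁻² K⁻¹.
Heat per unit area: q = C ΔT = 1.40×10^8 × 4.26 = 5.98×10^8 J/m².
Total heat: Q = q × A = 5.98×10^8 × (39200 × 10⁶ m²) = 2.35×10^19 J.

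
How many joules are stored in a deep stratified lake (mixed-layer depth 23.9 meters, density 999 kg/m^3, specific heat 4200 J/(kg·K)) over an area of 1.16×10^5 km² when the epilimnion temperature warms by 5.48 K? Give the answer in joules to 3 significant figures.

6.37×10^19 J

Areal heat capacity C = ρ c_p D = 999 × 4200 × 23.9 = 1.00×10^8 J/(m^2 K).
Heat per unit area: q = C ΔT = 1.00×10^8 × 5.48 = 5.50×10^8 J/m².
Total heat: Q = q × A = 5.50×10^8 × (1.16×10^5 × 10⁶ m²) = 6.37×10^19 J.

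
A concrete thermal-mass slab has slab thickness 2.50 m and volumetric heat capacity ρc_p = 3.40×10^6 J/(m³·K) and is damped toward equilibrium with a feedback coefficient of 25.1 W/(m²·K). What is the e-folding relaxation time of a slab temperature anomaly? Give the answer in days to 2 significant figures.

3.9 days

Areal heat capacity C = ρc_p × D = 3.40×10^6 × 2.50 = 8.50×10^6 J/(m²·K).
Relaxation time τ = C / λ = 8.50×10^6 / 25.1 = 3.39×10^5 s.
In days: 3.39×10^5 s / (86400 s/day) = 3.92 days.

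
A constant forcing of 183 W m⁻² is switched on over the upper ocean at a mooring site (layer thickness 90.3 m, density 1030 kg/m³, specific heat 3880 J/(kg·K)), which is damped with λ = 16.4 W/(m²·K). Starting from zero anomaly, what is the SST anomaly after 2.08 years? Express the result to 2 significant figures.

11 K

Areal heat capacity C = ρ c_p D = 1030 × 3880 × 90.3 = 3.61×10^8 J/(m²·K).
τ = C / λ = 3.61×10^8 / 16.4 = 2.20×10^7 s.
Equilibrium anomaly ΔT_eq = F / λ = 183 / 16.4 = 11.2 K.
t = 2.08 years = 6.56×10^7 s, so t/τ = 2.98.
ΔT(t) = ΔT_eq (1 − e^(−t/τ)) = 11.2 × (1 − e^−2.98) = 10.6 K.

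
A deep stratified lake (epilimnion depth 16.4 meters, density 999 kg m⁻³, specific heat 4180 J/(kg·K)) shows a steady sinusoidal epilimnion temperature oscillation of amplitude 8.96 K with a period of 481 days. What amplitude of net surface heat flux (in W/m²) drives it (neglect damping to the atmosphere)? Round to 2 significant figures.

Areal heat capacity C = ρ c_p D = 999 × 4180 × 16.4 = 6.85×10^7 J/(m^2 K).
ω = 2π / 4.16×10^7 s = 1.51×10^-7 s⁻¹.
Cω = 6.85×10^7 × 1.51×10^-7 = 10.4 W/(m²·K).
F₀ = A × Cω = 8.96 × 10.4 = 92.8 W/m².

93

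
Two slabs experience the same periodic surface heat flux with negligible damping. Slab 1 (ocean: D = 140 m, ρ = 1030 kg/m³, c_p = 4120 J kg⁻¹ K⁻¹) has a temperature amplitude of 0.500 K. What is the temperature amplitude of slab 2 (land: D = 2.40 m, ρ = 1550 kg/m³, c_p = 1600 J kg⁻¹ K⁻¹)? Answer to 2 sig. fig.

C_ocean = 5.94×10^8 J/(m²·K); C_land = 5.95×10^6 J/(m²·K).
A ∝ 1/C ⇒ A_land = A_ocean × C_ocean/C_land = 0.500 × 99.8 = 49.9 K.

50 K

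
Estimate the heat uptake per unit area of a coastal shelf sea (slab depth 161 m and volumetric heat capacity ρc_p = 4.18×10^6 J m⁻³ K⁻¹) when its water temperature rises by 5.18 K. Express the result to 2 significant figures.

3.5×10^9

Areal heat capacity C = ρc_p × D = 4.18×10^6 × 161 = 6.73×10^8 J m⁻² K⁻¹.
ΔQ = C ΔT = 6.73×10^8 × 5.18 = 3.49×10^9 J/m².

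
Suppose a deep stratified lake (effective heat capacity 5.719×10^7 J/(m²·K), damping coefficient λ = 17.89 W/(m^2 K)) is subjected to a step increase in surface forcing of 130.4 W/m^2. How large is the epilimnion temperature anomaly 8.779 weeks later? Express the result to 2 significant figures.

Areal heat capacity C = 5.719×10^7 J/(m²·K) (given).
τ = C / λ = 5.72×10^7 / 17.89 = 3.20×10^6 s.
Equilibrium anomaly ΔT_eq = F / λ = 130.4 / 17.89 = 7.29 K.
t = 8.779 weeks = 5.31×10^6 s, so t/τ = 1.66.
ΔT(t) = ΔT_eq (1 − e^(−t/τ)) = 7.29 × (1 − e^−1.66) = 5.90 K.

5.9 K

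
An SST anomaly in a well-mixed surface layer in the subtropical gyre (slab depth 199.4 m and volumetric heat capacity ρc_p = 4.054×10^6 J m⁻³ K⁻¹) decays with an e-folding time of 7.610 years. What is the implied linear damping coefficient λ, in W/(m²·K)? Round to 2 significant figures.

3.4

Areal heat capacity C = ρc_p × D = 4.054×10^6 × 199.4 = 8.08×10^8 J/(m²·K).
τ = 7.610 years = 2.40×10^8 s.
λ = C / τ = 8.08×10^8 / 2.40×10^8 = 3.37 W/(m²·K).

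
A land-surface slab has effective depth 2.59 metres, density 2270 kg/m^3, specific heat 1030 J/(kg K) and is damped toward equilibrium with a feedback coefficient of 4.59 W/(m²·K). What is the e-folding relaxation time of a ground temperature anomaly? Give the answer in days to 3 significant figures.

15.3 days

Areal heat capacity C = ρ c_p D = 2270 × 1030 × 2.59 = 6.06×10^6 J/(m^2 K).
Relaxation time τ = C / λ = 6.06×10^6 / 4.59 = 1.32×10^6 s.
In days: 1.32×10^6 s / (86400 s/day) = 15.3 days.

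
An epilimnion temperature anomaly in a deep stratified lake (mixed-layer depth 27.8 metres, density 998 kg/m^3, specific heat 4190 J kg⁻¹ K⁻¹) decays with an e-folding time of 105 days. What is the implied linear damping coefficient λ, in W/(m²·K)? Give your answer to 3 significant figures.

Areal heat capacity C = ρ c_p D = 998 × 4190 × 27.8 = 1.16×10^8 J/(m²·K).
τ = 105 days = 9.07×10^6 s.
λ = C / τ = 1.16×10^8 / 9.07×10^6 = 12.8 W/(m²·K).

12.8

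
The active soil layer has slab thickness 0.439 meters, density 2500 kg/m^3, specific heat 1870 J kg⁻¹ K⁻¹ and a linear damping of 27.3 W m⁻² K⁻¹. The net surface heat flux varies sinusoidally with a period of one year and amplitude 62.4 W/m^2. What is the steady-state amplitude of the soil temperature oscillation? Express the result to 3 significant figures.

Areal heat capacity C = ρ c_p D = 2500 × 1870 × 0.439 = 2.05×10^6 J/(m^2 K).
Angular frequency ω = 2π / T = 2π / 3.15×10^7 s = 1.99×10^-7 s⁻¹.
√((Cω)² + λ²) = √((0.409)² + 27.3²) = 27.3 W/(m²·K).
Amplitude A = F₀ / √((Cω)²+λ²) = 62.4 / 27.3 = 2.29 K.

2.29 K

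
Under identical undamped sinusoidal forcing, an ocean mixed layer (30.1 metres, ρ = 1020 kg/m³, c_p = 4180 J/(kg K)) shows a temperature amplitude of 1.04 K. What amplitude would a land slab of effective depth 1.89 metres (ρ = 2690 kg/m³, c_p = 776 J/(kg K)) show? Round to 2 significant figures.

34 K

C_ocean = 1.28×10^8 J/(m²·K); C_land = 3.95×10^6 J/(m²·K).
A ∝ 1/C ⇒ A_land = A_ocean × C_ocean/C_land = 1.04 × 32.5 = 33.8 K.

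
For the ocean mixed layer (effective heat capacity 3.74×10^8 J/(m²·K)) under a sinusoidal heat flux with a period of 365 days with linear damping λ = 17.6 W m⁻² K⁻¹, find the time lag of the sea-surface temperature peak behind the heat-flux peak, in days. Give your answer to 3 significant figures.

Areal heat capacity C = 3.74×10^8 J/(m²·K) (given).
ω = 2π / 3.15×10^7 s = 1.99×10^-7 s⁻¹.
Phase lag φ = arctan(Cω/λ) = arctan(74.5/17.6) = 1.34 rad.
Time lag = φ / ω = 1.34 / 1.99×10^-7 = 6.72×10^6 s = 77.8 days.

77.8 days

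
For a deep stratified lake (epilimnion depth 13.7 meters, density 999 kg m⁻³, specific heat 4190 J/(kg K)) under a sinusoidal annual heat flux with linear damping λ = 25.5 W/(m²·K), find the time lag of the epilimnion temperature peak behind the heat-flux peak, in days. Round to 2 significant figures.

24 days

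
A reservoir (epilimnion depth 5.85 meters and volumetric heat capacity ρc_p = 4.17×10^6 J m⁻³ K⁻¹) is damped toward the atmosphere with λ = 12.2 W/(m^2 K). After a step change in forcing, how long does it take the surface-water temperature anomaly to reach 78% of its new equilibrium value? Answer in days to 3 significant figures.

35.0 days

Areal heat capacity C = ρc_p × D = 4.17×10^6 × 5.85 = 2.44×10^7 J/(m²·K).
τ = C / λ = 2.44×10^7 / 12.2 = 2.00×10^6 s.
Fraction reached: 1 − e^(−t/τ) = 0.78 ⇒ t = −τ ln(1 − 0.78) = τ × 1.51.
t = 3.03×10^6 s = 35.0 days.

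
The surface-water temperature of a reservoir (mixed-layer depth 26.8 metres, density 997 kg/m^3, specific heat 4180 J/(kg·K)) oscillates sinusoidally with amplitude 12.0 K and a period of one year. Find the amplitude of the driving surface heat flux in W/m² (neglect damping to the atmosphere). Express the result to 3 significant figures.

267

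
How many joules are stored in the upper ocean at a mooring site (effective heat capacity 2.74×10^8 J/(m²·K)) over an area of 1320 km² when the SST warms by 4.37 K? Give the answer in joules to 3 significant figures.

1.58×10^18 J

Areal heat capacity C = 2.74×10^8 J/(m²·K) (given).
Heat per unit area: q = C ΔT = 2.74×10^8 × 4.37 = 1.20×10^9 J/m².
Total heat: Q = q × A = 1.20×10^9 × (1320 × 10⁶ m²) = 1.58×10^18 J.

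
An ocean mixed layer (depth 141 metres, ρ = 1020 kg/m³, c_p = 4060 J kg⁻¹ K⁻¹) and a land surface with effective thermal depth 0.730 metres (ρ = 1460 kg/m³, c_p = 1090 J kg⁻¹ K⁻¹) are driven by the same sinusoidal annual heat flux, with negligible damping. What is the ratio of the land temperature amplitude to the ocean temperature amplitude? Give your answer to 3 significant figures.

C_ocean = 1020 × 4060 × 141 = 5.84×10^8 J/(m²·K).
C_land = 1460 × 1090 × 0.730 = 1.16×10^6 J/(m²·K).
Undamped amplitude ∝ 1/C, so A_land/A_ocean = C_ocean/C_land = 503.

503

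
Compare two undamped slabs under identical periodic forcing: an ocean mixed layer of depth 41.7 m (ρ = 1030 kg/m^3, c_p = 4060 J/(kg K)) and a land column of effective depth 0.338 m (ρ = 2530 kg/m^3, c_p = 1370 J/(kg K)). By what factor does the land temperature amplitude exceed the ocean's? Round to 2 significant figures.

150

C_ocean = 1030 × 4060 × 41.7 = 1.74×10^8 J/(m²·K).
C_land = 2530 × 1370 × 0.338 = 1.17×10^6 J/(m²·K).
Undamped amplitude ∝ 1/C, so A_land/A_ocean = C_ocean/C_land = 149.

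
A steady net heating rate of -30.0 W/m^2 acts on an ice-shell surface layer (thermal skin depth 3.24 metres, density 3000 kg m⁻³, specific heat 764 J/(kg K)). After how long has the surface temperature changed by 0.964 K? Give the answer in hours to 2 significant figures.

Areal heat capacity C = ρ c_p D = 3000 × 764 × 3.24 = 7.43×10^6 J/(m^2 K).
Time required: Δt = C ΔT / F = 7.43×10^6 × -0.964 / -30.0 = 2.39×10^5 s.
In hours: 2.39×10^5 s / (3600 s/hour) = 66.3 hours.

66 hours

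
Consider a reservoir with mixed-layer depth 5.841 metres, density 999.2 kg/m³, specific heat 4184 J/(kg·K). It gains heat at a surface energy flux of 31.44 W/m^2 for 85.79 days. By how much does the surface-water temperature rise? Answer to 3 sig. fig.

9.54 K

Areal heat capacity C = ρ c_p D = 999.2 × 4184 × 5.841 = 2.44×10^7 J m⁻² K⁻¹.
Net heat input Q = F Δt = 31.44 × (85.79 days × 86400 s/day) = 2.33×10^8 J/m².
ΔT = Q / C = 2.33×10^8 / 2.44×10^7 = 9.54 K.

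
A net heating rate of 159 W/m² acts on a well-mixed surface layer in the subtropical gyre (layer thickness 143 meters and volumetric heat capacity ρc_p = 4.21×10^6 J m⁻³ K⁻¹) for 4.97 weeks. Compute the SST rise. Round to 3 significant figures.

0.794 K

Areal heat capacity C = ρc_p × D = 4.21×10^6 × 143 = 6.02×10^8 J/(m²·K).
Net heat input Q = F Δt = 159 × (4.97 weeks × 6.048×10^5 s/week) = 4.78×10^8 J/m².
ΔT = Q / C = 4.78×10^8 / 6.02×10^8 = 0.794 K.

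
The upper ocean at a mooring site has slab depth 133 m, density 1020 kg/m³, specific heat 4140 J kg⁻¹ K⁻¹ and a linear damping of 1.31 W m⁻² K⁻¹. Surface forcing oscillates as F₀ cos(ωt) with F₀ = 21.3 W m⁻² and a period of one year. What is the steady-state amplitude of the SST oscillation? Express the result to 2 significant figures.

Areal heat capacity C = ρ c_p D = 1020 × 4140 × 133 = 5.62×10^8 J m⁻² K⁻¹.
Angular frequency ω = 2π / T = 2π / 3.15×10^7 s = 1.99×10^-7 s⁻¹.
√((Cω)² + λ²) = √((112)² + 1.31²) = 112 W/(m²·K).
Amplitude A = F₀ / √((Cω)²+λ²) = 21.3 / 112 = 0.190 K.

0.19 K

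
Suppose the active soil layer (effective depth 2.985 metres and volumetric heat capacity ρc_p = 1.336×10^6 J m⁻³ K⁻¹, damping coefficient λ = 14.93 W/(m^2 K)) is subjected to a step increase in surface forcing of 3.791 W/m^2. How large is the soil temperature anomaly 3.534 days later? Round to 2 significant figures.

0.17 K

Areal heat capacity C = ρc_p × D = 1.336×10^6 × 2.985 = 3.99×10^6 J m⁻² K⁻¹.
τ = C / λ = 3.99×10^6 / 14.93 = 2.67×10^5 s.
Equilibrium anomaly ΔT_eq = F / λ = 3.791 / 14.93 = 0.254 K.
t = 3.534 days = 3.05×10^5 s, so t/τ = 1.14.
ΔT(t) = ΔT_eq (1 − e^(−t/τ)) = 0.254 × (1 − e^−1.14) = 0.173 K.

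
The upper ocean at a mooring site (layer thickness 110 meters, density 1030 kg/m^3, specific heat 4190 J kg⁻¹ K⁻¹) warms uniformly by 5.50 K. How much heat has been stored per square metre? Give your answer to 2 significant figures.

2.6×10^9

Areal heat capacity C = ρ c_p D = 1030 × 4190 × 110 = 4.75×10^8 J/(m^2 K).
ΔQ = C ΔT = 4.75×10^8 × 5.50 = 2.61×10^9 J/m².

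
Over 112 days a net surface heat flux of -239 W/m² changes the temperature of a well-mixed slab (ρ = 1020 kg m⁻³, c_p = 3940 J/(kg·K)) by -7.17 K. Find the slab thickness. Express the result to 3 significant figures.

80.3 m

Heat input Q = F Δt = -239 × 9.68×10^6 s = -2.31×10^9 J/m².
Required areal heat capacity C = Q / ΔT = 3.23×10^8 J/(m²·K).
Depth D = C / (ρ c_p) = 3.23×10^8 / (1020 × 3940) = 80.3 m.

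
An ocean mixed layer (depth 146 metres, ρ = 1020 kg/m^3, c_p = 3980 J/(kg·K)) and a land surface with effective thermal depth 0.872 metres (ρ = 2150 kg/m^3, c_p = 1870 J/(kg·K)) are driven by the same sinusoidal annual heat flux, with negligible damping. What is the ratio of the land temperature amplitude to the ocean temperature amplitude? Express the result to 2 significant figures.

C_ocean = 1020 × 3980 × 146 = 5.93×10^8 J/(m²·K).
C_land = 2150 × 1870 × 0.872 = 3.51×10^6 J/(m²·K).
Undamped amplitude ∝ 1/C, so A_land/A_ocean = C_ocean/C_land = 169.

170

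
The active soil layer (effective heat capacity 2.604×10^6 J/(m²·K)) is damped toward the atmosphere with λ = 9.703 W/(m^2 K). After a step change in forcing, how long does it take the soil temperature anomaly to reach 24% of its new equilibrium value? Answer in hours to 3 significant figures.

Areal heat capacity C = 2.604×10^6 J/(m²·K) (given).
τ = C / λ = 2.60×10^6 / 9.703 = 2.68×10^5 s.
Fraction reached: 1 − e^(−t/τ) = 0.24 ⇒ t = −τ ln(1 − 0.24) = τ × 0.274.
t = 73700 s = 20.5 hours.

20.5 hours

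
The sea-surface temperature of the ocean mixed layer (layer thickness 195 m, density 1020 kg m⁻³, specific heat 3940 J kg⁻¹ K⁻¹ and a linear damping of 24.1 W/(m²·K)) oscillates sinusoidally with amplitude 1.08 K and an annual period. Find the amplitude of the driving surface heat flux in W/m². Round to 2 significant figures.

Areal heat capacity C = ρ c_p D = 1020 × 3940 × 195 = 7.84×10^8 J m⁻² K⁻¹.
ω = 2π / 3.15×10^7 s = 1.99×10^-7 s⁻¹.
√((Cω)² + λ²) = √((156)² + 24.1²) = 158 W/(m²·K).
F₀ = A × √((Cω)²+λ²) = 1.08 × 158 = 171 W/m².

170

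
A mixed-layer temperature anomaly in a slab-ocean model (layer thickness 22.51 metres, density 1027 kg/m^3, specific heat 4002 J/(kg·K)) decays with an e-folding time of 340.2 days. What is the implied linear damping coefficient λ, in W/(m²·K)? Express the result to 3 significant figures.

3.15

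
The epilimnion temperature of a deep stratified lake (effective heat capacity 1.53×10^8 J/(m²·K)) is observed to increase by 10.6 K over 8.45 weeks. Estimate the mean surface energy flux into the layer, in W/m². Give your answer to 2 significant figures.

320

Areal heat capacity C = 1.53×10^8 J/(m²·K) (given).
Required heat per unit area: Q = C ΔT = 1.53×10^8 × 10.6 = 1.62×10^9 J/m².
Flux F = Q / Δt = 1.62×10^9 / 5.11×10^6 s = 317 W/m².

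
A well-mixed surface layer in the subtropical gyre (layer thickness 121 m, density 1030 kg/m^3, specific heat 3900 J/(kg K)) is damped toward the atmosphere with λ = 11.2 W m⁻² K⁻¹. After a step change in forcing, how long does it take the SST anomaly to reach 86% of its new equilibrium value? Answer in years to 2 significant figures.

Areal heat capacity C = ρ c_p D = 1030 × 3900 × 121 = 4.86×10^8 J/(m²·K).
τ = C / λ = 4.86×10^8 / 11.2 = 4.34×10^7 s.
Fraction reached: 1 − e^(−t/τ) = 0.86 ⇒ t = −τ ln(1 − 0.86) = τ × 1.97.
t = 8.53×10^7 s = 2.70 years.

2.7 years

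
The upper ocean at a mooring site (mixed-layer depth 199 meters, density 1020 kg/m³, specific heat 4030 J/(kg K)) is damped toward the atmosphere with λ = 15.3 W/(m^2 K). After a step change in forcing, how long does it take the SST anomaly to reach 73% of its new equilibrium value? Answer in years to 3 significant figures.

Areal heat capacity C = ρ c_p D = 1020 × 4030 × 199 = 8.18×10^8 J m⁻² K⁻¹.
τ = C / λ = 8.18×10^8 / 15.3 = 5.35×10^7 s.
Fraction reached: 1 − e^(−t/τ) = 0.73 ⇒ t = −τ ln(1 − 0.73) = τ × 1.31.
t = 7.00×10^7 s = 2.22 years.

2.22 years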